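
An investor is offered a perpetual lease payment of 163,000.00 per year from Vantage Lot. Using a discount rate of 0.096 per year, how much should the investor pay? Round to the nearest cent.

1697916.67

Level perpetuity: PV = C / r = 163,000.00 / 0.096 = 1,697,916.67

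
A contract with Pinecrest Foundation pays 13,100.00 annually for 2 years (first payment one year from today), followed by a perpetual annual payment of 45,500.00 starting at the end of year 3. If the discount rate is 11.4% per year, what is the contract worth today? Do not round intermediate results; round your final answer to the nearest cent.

343930.36

PV of 2-year annuity: 13,100.00 × [1 − (1+0.114)^−2] / 0.114 = 22315.46274
Perpetuity value at year 2: 45,500.00 / 0.114 = 399122.80702
PV of perpetuity: 399122.80702 / (1+0.114)^2 = 321614.90208
Total PV = 22315.46274 + 321614.90208 = 343930.36482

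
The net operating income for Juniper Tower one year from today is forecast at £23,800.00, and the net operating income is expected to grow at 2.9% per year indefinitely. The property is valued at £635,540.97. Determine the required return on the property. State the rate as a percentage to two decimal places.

P = D₁/(r − g) ⇒ r = D₁/P + g = £23,800.0000/£635,540.97 + 0.029 = 0.037448 + 0.029 = 0.066448

6.64%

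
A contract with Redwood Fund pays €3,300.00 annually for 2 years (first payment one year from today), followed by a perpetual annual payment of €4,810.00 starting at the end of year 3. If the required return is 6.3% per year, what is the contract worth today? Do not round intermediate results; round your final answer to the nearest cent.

PV of 2-year annuity: €3,300.00 × [1 − (1+0.063)^−2] / 0.063 = 6024.85555
Perpetuity value at year 2: €4,810.00 / 0.063 = 76349.20635
PV of perpetuity: 76349.20635 / (1+0.063)^2 = 67567.52296
Total PV = 6024.85555 + 67567.52296 = 73592.37851

€73592.38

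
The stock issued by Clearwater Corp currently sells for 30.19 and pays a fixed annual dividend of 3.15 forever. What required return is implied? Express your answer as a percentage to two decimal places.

10.43%

P = C/r ⇒ r = C/P = 3.15/30.19 = 0.104339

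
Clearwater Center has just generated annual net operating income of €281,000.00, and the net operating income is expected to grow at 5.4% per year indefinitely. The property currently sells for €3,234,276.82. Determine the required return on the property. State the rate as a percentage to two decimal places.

14.56%

D₁ = €281,000.00 × 1.054 = €296,174.0000
P = D₁/(r − g) ⇒ r = D₁/P + g = €296,174.0000/€3,234,276.82 + 0.054 = 0.091573 + 0.054 = 0.145573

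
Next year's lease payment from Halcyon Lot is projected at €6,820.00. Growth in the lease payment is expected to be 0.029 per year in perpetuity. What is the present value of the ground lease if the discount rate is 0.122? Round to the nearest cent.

€73333.33

Growing perpetuity: P = D₁ / (r − g) = €6,820.0000 / (0.122 − 0.029) = €73,333.33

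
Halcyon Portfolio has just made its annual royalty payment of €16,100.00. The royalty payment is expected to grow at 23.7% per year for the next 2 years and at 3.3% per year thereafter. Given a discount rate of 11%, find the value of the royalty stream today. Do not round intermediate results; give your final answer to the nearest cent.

€306180.29

D_1 = 19915.70000
D_2 = 24635.72090
Terminal value at year 2: TV = D_2×(1+g_2)/(r−g_2) = 25448.69969/0.077 = 330502.59337
P_0 = D_1/(1+r)^1 + D_2/(1+r)^2 + TV/(1+r)^2
    = 17942.07207 + 19994.90374 + 268243.31903 = 306180.29484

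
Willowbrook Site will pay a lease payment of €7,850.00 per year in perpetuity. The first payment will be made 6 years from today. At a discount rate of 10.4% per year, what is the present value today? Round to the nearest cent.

€46024.70

Value at end of year 5: C / r = €7,850.00 / 0.104 = €75,480.7692
Discount to today: PV = €75,480.7692 / (1 + 0.104)^5 = €75,480.7692 / 1.640006 = €46,024.70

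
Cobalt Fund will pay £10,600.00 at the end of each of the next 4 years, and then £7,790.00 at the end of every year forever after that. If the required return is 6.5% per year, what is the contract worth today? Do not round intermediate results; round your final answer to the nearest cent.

£129472.65

PV of 4-year annuity: £10,600.00 × [1 − (1+0.065)^−4] / 0.065 = 36313.46518
Perpetuity value at year 4: £7,790.00 / 0.065 = 119846.15385
PV of perpetuity: 119846.15385 / (1+0.065)^4 = 93159.18274
Total PV = 36313.46518 + 93159.18274 = 129472.64792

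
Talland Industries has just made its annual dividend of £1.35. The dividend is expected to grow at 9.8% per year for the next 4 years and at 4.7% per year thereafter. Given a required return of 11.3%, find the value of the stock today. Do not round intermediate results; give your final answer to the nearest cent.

D_1 = 1.48230
D_2 = 1.62757
D_3 = 1.78707
D_4 = 1.96220
Terminal value at year 4: TV = D_4×(1+g_2)/(r−g_2) = 2.05442/0.066 = 31.12762
P_0 = D_1/(1+r)^1 + D_2/(1+r)^2 + D_3/(1+r)^3 + D_4/(1+r)^4 + TV/(1+r)^4
    = 1.33181 + 1.31386 + 1.29615 + 1.27868 + 20.28454 = 25.50504

£25.51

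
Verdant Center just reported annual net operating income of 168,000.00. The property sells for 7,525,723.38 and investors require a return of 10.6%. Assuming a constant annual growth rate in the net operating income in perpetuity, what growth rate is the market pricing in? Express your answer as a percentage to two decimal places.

8.18%

P = D₀(1+g)/(r−g) ⇒ P(r−g) = D₀(1+g) ⇒ g(P+D₀) = P·r − D₀
g = (P·r − D₀)/(P + D₀) = (7,525,723.38×0.106 − 168,000.00) / (7,525,723.38 + 168,000.00) = 0.081849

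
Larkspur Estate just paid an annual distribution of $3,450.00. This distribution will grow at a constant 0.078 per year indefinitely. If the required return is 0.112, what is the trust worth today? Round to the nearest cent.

D₁ = D₀ × (1 + g) = $3,450.00 × 1.078 = $3,719.1000
Growing perpetuity: P = D₁ / (r − g) = $3,719.1000 / (0.112 − 0.078) = $109,385.29

$109385.29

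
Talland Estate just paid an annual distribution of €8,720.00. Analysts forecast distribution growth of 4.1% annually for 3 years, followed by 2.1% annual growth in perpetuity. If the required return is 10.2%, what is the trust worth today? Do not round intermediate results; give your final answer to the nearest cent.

D_1 = 9077.52000
D_2 = 9449.69832
D_3 = 9837.13595
Terminal value at year 3: TV = D_3×(1+g_2)/(r−g_2) = 10043.71581/0.081 = 123996.49143
P_0 = D_1/(1+r)^1 + D_2/(1+r)^2 + D_3/(1+r)^3 + TV/(1+r)^3
    = 8237.31397 + 7781.34650 + 7350.61861 + 92654.09387 = 116023.37296

€116023.37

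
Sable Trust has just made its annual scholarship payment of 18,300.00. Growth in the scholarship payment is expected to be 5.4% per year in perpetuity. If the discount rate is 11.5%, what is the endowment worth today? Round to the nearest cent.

316200.00

D₁ = D₀ × (1 + g) = 18,300.00 × 1.054 = 19,288.2000
Growing perpetuity: P = D₁ / (r − g) = 19,288.2000 / (0.115 − 0.054) = 316,200.00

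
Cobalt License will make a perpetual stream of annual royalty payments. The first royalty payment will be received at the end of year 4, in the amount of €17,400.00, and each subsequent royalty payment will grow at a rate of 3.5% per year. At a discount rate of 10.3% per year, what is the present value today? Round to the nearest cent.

€190683.80

Value at end of year 3: C₁ / (r − g) = €17,400.00 / (0.103 − 0.035) = €255,882.3529
Discount to today: PV = €255,882.3529 / (1 + 0.103)^3 = €255,882.3529 / 1.341920 = €190,683.80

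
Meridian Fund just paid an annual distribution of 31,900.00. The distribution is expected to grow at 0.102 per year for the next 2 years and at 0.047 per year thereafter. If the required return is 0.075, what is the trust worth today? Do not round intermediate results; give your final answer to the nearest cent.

D_1 = 35153.80000
D_2 = 38739.48760
Terminal value at year 2: TV = D_2×(1+g_2)/(r−g_2) = 40560.24352/0.028 = 1448580.12561
P_0 = D_1/(1+r)^1 + D_2/(1+r)^2 + TV/(1+r)^2
    = 32701.20930 + 33522.54200 + 1253503.62411 = 1319727.37542

1319727.38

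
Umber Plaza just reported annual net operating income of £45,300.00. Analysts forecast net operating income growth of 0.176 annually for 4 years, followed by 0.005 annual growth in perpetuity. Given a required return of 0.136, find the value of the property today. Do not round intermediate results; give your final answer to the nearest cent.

D_1 = 53272.80000
D_2 = 62648.81280
D_3 = 73675.00385
D_4 = 86641.80453
Terminal value at year 4: TV = D_4×(1+g_2)/(r−g_2) = 87075.01355/0.131 = 664694.75995
P_0 = D_1/(1+r)^1 + D_2/(1+r)^2 + D_3/(1+r)^3 + D_4/(1+r)^4 + TV/(1+r)^4
    = 46895.07042 + 48546.30530 + 50255.68224 + 52025.24852 + 399124.99819 = 596847.30467

£596847.30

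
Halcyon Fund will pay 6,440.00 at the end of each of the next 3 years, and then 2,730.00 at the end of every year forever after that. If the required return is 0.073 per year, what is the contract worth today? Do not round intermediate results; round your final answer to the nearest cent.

47080.35

PV of 3-year annuity: 6,440.00 × [1 − (1+0.073)^−3] / 0.073 = 16808.38747
Perpetuity value at year 3: 2,730.00 / 0.073 = 37397.26027
PV of perpetuity: 37397.26027 / (1+0.073)^3 = 30271.96559
Total PV = 16808.38747 + 30271.96559 = 47080.35305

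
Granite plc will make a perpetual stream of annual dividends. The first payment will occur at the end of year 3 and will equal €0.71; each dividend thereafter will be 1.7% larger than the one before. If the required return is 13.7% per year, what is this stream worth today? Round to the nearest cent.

€4.58

Value at end of year 2: C₁ / (r − g) = €0.71 / (0.137 − 0.017) = €5.9167
Discount to today: PV = €5.9167 / (1 + 0.137)^2 = €5.9167 / 1.292769 = €4.58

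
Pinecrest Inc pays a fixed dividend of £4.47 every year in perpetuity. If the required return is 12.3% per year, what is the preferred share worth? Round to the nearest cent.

£36.34

Level perpetuity: PV = C / r = £4.47 / 0.123 = £36.34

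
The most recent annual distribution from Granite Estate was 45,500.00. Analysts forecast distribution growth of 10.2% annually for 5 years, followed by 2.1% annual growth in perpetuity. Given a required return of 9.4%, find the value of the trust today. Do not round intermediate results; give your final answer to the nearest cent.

892527.18

D_1 = 50141.00000
D_2 = 55255.38200
D_3 = 60891.43096
D_4 = 67102.35692
D_5 = 73946.79733
Terminal value at year 5: TV = D_5×(1+g_2)/(r−g_2) = 75499.68007/0.073 = 1034242.19277
P_0 = D_1/(1+r)^1 + D_2/(1+r)^2 + D_3/(1+r)^3 + D_4/(1+r)^4 + D_5/(1+r)^5 + TV/(1+r)^5
    = 45832.72395 + 46167.88098 + 46505.48888 + 46845.56559 + 47188.12914 + 659987.39518 = 892527.18372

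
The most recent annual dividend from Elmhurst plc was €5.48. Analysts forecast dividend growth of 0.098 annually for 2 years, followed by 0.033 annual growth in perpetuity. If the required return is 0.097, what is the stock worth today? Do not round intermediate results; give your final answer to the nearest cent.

D_1 = 6.01704
D_2 = 6.60671
Terminal value at year 2: TV = D_2×(1+g_2)/(r−g_2) = 6.82473/0.064 = 106.63643
P_0 = D_1/(1+r)^1 + D_2/(1+r)^2 + TV/(1+r)^2
    = 5.48500 + 5.49000 + 88.61196 = 99.58695

€99.59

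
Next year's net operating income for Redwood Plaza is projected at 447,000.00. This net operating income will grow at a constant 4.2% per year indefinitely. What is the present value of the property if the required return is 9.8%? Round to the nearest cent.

7982142.86

Growing perpetuity: P = D₁ / (r − g) = 447,000.0000 / (0.098 − 0.042) = 7,982,142.86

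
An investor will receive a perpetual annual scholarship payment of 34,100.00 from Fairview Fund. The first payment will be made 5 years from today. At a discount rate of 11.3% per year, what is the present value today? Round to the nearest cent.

Value at end of year 4: C / r = 34,100.00 / 0.113 = 301,769.9115
Discount to today: PV = 301,769.9115 / (1 + 0.113)^4 = 301,769.9115 / 1.534549 = 196,650.60

196650.60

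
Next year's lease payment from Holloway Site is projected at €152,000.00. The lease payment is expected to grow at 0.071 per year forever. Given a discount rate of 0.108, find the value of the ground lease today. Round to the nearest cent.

€4108108.11

Growing perpetuity: P = D₁ / (r − g) = €152,000.0000 / (0.108 − 0.071) = €4,108,108.11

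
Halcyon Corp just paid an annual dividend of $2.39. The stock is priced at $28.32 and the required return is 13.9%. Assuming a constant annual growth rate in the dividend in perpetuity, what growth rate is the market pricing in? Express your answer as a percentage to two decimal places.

5.04%

P = D₀(1+g)/(r−g) ⇒ P(r−g) = D₀(1+g) ⇒ g(P+D₀) = P·r − D₀
g = (P·r − D₀)/(P + D₀) = ($28.32×0.139 − $2.39) / ($28.32 + $2.39) = 0.050358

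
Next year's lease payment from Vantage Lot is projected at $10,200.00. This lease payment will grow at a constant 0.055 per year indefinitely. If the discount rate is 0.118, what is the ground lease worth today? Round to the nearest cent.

$161904.76

Growing perpetuity: P = D₁ / (r − g) = $10,200.0000 / (0.118 − 0.055) = $161,904.76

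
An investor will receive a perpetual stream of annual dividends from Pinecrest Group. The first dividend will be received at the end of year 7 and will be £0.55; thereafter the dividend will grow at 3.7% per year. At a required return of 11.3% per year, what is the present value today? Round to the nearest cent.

£3.81

Value at end of year 6: C₁ / (r − g) = £0.55 / (0.113 − 0.037) = £7.2368
Discount to today: PV = £7.2368 / (1 + 0.113)^6 = £7.2368 / 1.900951 = £3.81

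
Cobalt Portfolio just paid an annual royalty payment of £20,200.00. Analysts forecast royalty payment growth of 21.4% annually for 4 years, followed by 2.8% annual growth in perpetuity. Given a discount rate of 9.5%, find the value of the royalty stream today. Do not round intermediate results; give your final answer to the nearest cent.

D_1 = 24522.80000
D_2 = 29770.67920
D_3 = 36141.60455
D_4 = 43875.90792
Terminal value at year 4: TV = D_4×(1+g_2)/(r−g_2) = 45104.43334/0.067 = 673200.49767
P_0 = D_1/(1+r)^1 + D_2/(1+r)^2 + D_3/(1+r)^3 + D_4/(1+r)^4 + TV/(1+r)^4
    = 22395.25114 + 24829.07296 + 27527.39230 + 30518.95365 + 468260.96054 = 573531.63059

£573531.63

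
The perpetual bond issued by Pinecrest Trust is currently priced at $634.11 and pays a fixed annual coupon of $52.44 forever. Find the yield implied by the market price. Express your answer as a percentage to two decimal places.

P = C/r ⇒ r = C/P = $52.44/$634.11 = 0.082699

8.27%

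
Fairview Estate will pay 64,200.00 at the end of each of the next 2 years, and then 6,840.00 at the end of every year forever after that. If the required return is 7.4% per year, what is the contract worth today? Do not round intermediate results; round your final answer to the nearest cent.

PV of 2-year annuity: 64,200.00 × [1 − (1+0.074)^−2] / 0.074 = 115434.39135
Perpetuity value at year 2: 6,840.00 / 0.074 = 92432.43243
PV of perpetuity: 92432.43243 / (1+0.074)^2 = 80133.81504
Total PV = 115434.39135 + 80133.81504 = 195568.20639

195568.21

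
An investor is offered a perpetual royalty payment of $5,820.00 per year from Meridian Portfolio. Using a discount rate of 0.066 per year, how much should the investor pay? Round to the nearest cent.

Level perpetuity: PV = C / r = $5,820.00 / 0.066 = $88,181.82

$88181.82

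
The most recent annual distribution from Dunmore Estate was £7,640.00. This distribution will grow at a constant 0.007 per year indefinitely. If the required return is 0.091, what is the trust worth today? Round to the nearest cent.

D₁ = D₀ × (1 + g) = £7,640.00 × 1.007 = £7,693.4800
Growing perpetuity: P = D₁ / (r − g) = £7,693.4800 / (0.091 − 0.007) = £91,589.05

£91589.05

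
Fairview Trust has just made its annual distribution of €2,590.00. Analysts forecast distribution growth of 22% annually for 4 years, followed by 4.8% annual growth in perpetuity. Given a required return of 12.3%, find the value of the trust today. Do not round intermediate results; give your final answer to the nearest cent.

€63209.25

D_1 = 3159.80000
D_2 = 3854.95600
D_3 = 4703.04632
D_4 = 5737.71651
Terminal value at year 4: TV = D_4×(1+g_2)/(r−g_2) = 6013.12690/0.075 = 80175.02537
P_0 = D_1/(1+r)^1 + D_2/(1+r)^2 + D_3/(1+r)^3 + D_4/(1+r)^4 + TV/(1+r)^4
    = 2813.71327 + 3056.74994 + 3320.77910 + 3607.61398 + 50410.39274 = 63209.24904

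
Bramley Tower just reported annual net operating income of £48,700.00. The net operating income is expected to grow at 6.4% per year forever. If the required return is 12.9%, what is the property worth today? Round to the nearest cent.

D₁ = D₀ × (1 + g) = £48,700.00 × 1.064 = £51,816.8000
Growing perpetuity: P = D₁ / (r − g) = £51,816.8000 / (0.129 − 0.064) = £797,181.54

£797181.54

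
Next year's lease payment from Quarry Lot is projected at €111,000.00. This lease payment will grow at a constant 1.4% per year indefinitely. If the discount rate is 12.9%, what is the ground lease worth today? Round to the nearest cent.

€965217.39

Growing perpetuity: P = D₁ / (r − g) = €111,000.0000 / (0.129 − 0.014) = €965,217.39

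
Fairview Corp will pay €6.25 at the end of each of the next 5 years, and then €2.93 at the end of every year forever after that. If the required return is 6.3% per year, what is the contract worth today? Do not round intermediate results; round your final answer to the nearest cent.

€60.38

PV of 5-year annuity: €6.25 × [1 − (1+0.063)^−5] / 0.063 = 26.11379
Perpetuity value at year 5: €2.93 / 0.063 = 46.50794
PV of perpetuity: 46.50794 / (1+0.063)^5 = 34.26579
Total PV = 26.11379 + 34.26579 = 60.37958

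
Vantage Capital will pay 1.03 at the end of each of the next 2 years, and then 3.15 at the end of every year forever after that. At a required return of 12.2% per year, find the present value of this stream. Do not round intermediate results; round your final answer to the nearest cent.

PV of 2-year annuity: 1.03 × [1 − (1+0.122)^−2] / 0.122 = 1.73619
Perpetuity value at year 2: 3.15 / 0.122 = 25.81967
PV of perpetuity: 25.81967 / (1+0.122)^2 = 20.50997
Total PV = 1.73619 + 20.50997 = 22.24616

22.25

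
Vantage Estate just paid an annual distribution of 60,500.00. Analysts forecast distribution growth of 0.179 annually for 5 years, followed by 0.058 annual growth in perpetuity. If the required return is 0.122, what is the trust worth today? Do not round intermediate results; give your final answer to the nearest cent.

1633191.41

D_1 = 71329.50000
D_2 = 84097.48050
D_3 = 99150.92951
D_4 = 116898.94589
D_5 = 137823.85721
Terminal value at year 5: TV = D_5×(1+g_2)/(r−g_2) = 145817.64092/0.064 = 2278400.63944
P_0 = D_1/(1+r)^1 + D_2/(1+r)^2 + D_3/(1+r)^3 + D_4/(1+r)^4 + D_5/(1+r)^5 + TV/(1+r)^5
    = 63573.52941 + 66803.20069 + 70196.94618 + 73763.10120 + 77510.42452 + 1281344.20542 = 1633191.40744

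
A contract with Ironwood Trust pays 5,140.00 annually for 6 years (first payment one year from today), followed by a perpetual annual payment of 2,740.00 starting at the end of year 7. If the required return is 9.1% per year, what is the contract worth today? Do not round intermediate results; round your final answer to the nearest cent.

40844.07

PV of 6-year annuity: 5,140.00 × [1 − (1+0.091)^−6] / 0.091 = 22989.03777
Perpetuity value at year 6: 2,740.00 / 0.091 = 30109.89011
PV of perpetuity: 30109.89011 / (1+0.091)^6 = 17855.03340
Total PV = 22989.03777 + 17855.03340 = 40844.07117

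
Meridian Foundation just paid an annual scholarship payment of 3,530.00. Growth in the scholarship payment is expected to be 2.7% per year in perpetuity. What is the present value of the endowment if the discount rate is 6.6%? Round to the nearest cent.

92956.67

D₁ = D₀ × (1 + g) = 3,530.00 × 1.027 = 3,625.3100
Growing perpetuity: P = D₁ / (r − g) = 3,625.3100 / (0.066 − 0.027) = 92,956.67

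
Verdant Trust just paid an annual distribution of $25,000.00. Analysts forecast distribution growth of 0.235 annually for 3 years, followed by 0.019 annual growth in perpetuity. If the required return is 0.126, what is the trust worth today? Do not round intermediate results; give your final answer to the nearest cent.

D_1 = 30875.00000
D_2 = 38130.62500
D_3 = 47091.32188
Terminal value at year 3: TV = D_3×(1+g_2)/(r−g_2) = 47986.05699/0.107 = 448467.82234
P_0 = D_1/(1+r)^1 + D_2/(1+r)^2 + D_3/(1+r)^3 + TV/(1+r)^3
    = 27420.07105 + 30074.41185 + 32985.70039 + 314134.84761 = 404615.03090

$404615.03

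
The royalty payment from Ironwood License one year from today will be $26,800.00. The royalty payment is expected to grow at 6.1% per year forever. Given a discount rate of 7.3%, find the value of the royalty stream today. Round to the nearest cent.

$2233333.33

Growing perpetuity: P = D₁ / (r − g) = $26,800.0000 / (0.073 − 0.061) = $2,233,333.33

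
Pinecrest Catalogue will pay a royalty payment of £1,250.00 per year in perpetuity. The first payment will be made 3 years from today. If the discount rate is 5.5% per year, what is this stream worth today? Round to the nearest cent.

£20419.37

Value at end of year 2: C / r = £1,250.00 / 0.055 = £22,727.2727
Discount to today: PV = £22,727.2727 / (1 + 0.055)^2 = £22,727.2727 / 1.113025 = £20,419.37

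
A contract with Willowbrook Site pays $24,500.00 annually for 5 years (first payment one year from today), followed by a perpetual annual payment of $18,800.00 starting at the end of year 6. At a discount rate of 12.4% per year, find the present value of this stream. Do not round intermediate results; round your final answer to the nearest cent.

$171958.14

PV of 5-year annuity: $24,500.00 × [1 − (1+0.124)^−5] / 0.124 = 87448.81838
Perpetuity value at year 5: $18,800.00 / 0.124 = 151612.90323
PV of perpetuity: 151612.90323 / (1+0.124)^5 = 84509.32015
Total PV = 87448.81838 + 84509.32015 = 171958.13852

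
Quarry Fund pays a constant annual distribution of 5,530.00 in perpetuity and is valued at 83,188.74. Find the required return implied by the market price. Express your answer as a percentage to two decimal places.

P = C/r ⇒ r = C/P = 5,530.00/83,188.74 = 0.066475

6.65%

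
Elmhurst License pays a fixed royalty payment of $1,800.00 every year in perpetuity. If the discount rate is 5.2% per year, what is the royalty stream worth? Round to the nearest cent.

$34615.38

Level perpetuity: PV = C / r = $1,800.00 / 0.052 = $34,615.38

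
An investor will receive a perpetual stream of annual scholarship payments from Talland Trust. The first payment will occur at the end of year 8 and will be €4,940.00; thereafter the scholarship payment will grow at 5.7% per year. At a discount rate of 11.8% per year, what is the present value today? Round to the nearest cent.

€37094.07

Value at end of year 7: C₁ / (r − g) = €4,940.00 / (0.118 − 0.057) = €80,983.6066
Discount to today: PV = €80,983.6066 / (1 + 0.118)^7 = €80,983.6066 / 2.183195 = €37,094.07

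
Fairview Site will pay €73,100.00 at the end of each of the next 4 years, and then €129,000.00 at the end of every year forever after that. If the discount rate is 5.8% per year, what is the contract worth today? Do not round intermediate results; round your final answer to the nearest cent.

PV of 4-year annuity: €73,100.00 × [1 − (1+0.058)^−4] / 0.058 = 254463.57808
Perpetuity value at year 4: €129,000.00 / 0.058 = 2224137.93103
PV of perpetuity: 2224137.93103 / (1+0.058)^4 = 1775084.55794
Total PV = 254463.57808 + 1775084.55794 = 2029548.13603

€2029548.14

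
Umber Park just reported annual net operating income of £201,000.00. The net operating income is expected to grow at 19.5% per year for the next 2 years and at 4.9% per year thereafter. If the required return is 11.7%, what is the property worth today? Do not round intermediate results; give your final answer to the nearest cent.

£3993973.95

D_1 = 240195.00000
D_2 = 287033.02500
Terminal value at year 2: TV = D_2×(1+g_2)/(r−g_2) = 301097.64323/0.068 = 4427906.51801
P_0 = D_1/(1+r)^1 + D_2/(1+r)^2 + TV/(1+r)^2
    = 215035.81021 + 230051.73966 + 3548886.39558 = 3993973.94544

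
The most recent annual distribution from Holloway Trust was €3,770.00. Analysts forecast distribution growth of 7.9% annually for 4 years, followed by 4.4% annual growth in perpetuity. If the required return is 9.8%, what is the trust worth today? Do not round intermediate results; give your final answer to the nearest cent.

€82409.96

D_1 = 4067.83000
D_2 = 4389.18857
D_3 = 4735.93447
D_4 = 5110.07329
Terminal value at year 4: TV = D_4×(1+g_2)/(r−g_2) = 5334.91651/0.054 = 98794.75027
P_0 = D_1/(1+r)^1 + D_2/(1+r)^2 + D_3/(1+r)^3 + D_4/(1+r)^4 + TV/(1+r)^4
    = 3704.76321 + 3640.65528 + 3577.65669 + 3515.74824 + 67971.13271 = 82409.95614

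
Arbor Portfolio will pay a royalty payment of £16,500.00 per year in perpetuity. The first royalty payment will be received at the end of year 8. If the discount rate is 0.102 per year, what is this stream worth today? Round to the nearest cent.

£81962.01

Value at end of year 7: C / r = £16,500.00 / 0.102 = £161,764.7059
Discount to today: PV = £161,764.7059 / (1 + 0.102)^7 = £161,764.7059 / 1.973655 = £81,962.01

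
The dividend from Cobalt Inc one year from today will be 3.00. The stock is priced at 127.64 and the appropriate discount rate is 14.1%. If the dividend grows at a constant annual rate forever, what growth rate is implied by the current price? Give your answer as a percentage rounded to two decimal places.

P = D₁/(r−g) ⇒ g = r − D₁/P = 0.141 − 3.00/127.64 = 0.117496

11.75%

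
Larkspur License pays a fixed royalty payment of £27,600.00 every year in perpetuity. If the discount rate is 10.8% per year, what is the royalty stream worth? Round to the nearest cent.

£255555.56

Level perpetuity: PV = C / r = £27,600.00 / 0.108 = £255,555.56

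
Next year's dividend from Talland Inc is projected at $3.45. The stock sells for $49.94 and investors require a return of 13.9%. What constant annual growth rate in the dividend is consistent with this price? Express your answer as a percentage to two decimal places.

P = D₁/(r−g) ⇒ g = r − D₁/P = 0.139 − $3.45/$49.94 = 0.069917

6.99%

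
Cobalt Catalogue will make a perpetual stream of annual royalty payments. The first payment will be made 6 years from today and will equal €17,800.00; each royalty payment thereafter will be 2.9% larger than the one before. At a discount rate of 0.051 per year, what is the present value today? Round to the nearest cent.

€630933.72

Value at end of year 5: C₁ / (r − g) = €17,800.00 / (0.051 − 0.029) = €809,090.9091
Discount to today: PV = €809,090.9091 / (1 + 0.051)^5 = €809,090.9091 / 1.282371 = €630,933.72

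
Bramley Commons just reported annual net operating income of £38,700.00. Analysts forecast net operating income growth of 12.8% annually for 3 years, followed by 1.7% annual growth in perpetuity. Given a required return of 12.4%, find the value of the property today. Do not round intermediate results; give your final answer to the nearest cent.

D_1 = 43653.60000
D_2 = 49241.26080
D_3 = 55544.14218
Terminal value at year 3: TV = D_3×(1+g_2)/(r−g_2) = 56488.39260/0.107 = 527928.90280
P_0 = D_1/(1+r)^1 + D_2/(1+r)^2 + D_3/(1+r)^3 + TV/(1+r)^3
    = 38837.72242 + 38975.93496 + 39114.63935 + 371771.85251 = 488700.14924

£488700.15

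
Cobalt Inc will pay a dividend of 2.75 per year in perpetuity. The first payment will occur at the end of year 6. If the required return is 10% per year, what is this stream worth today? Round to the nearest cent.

Value at end of year 5: C / r = 2.75 / 0.1 = 27.5000
Discount to today: PV = 27.5000 / (1 + 0.1)^5 = 27.5000 / 1.610510 = 17.08

17.08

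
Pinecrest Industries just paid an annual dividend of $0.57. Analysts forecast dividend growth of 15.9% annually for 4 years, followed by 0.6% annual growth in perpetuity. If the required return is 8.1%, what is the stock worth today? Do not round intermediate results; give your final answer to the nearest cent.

D_1 = 0.66063
D_2 = 0.76567
D_3 = 0.88741
D_4 = 1.02851
Terminal value at year 4: TV = D_4×(1+g_2)/(r−g_2) = 1.03468/0.075 = 13.79575
P_0 = D_1/(1+r)^1 + D_2/(1+r)^2 + D_3/(1+r)^3 + D_4/(1+r)^4 + TV/(1+r)^4
    = 0.61113 + 0.65522 + 0.70250 + 0.75319 + 10.10282 = 12.82487

$12.82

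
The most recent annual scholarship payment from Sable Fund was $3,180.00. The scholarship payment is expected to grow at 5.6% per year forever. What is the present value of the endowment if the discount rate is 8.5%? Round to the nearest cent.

$115795.86

D₁ = D₀ × (1 + g) = $3,180.00 × 1.056 = $3,358.0800
Growing perpetuity: P = D₁ / (r − g) = $3,358.0800 / (0.085 − 0.056) = $115,795.86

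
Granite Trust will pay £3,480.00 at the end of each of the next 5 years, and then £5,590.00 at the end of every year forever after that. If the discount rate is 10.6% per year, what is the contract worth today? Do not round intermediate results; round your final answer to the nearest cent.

£44858.40

PV of 5-year annuity: £3,480.00 × [1 − (1+0.106)^−5] / 0.106 = 12992.19517
Perpetuity value at year 5: £5,590.00 / 0.106 = 52735.84906
PV of perpetuity: 52735.84906 / (1+0.106)^5 = 31866.20222
Total PV = 12992.19517 + 31866.20222 = 44858.39739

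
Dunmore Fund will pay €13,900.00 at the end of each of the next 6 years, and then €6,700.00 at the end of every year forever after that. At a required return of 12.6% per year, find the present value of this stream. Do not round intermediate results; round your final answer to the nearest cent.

€82280.46

PV of 6-year annuity: €13,900.00 × [1 − (1+0.126)^−6] / 0.126 = 56190.46591
Perpetuity value at year 6: €6,700.00 / 0.126 = 53174.60317
PV of perpetuity: 53174.60317 / (1+0.126)^6 = 26089.99011
Total PV = 56190.46591 + 26089.99011 = 82280.45602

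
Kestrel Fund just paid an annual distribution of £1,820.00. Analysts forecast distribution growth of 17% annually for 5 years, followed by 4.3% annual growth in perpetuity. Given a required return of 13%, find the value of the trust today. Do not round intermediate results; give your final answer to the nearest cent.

D_1 = 2129.40000
D_2 = 2491.39800
D_3 = 2914.93566
D_4 = 3410.47472
D_5 = 3990.25542
Terminal value at year 5: TV = D_5×(1+g_2)/(r−g_2) = 4161.83641/0.087 = 47837.20009
P_0 = D_1/(1+r)^1 + D_2/(1+r)^2 + D_3/(1+r)^3 + D_4/(1+r)^4 + D_5/(1+r)^5 + TV/(1+r)^5
    = 1884.42478 + 1951.13008 + 2020.19663 + 2091.70802 + 2165.75078 + 25964.11566 = 36077.32595

£36077.33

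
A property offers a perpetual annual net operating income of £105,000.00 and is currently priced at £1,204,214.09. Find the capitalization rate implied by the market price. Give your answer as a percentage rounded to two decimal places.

P = C/r ⇒ r = C/P = £105,000.00/£1,204,214.09 = 0.087194

8.72%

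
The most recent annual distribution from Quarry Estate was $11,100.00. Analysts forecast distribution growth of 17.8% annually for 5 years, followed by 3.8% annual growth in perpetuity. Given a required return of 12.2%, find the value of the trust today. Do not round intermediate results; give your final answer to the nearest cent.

$239370.27

D_1 = 13075.80000
D_2 = 15403.29240
D_3 = 18145.07845
D_4 = 21374.90241
D_5 = 25179.63504
Terminal value at year 5: TV = D_5×(1+g_2)/(r−g_2) = 26136.46117/0.084 = 311148.34728
P_0 = D_1/(1+r)^1 + D_2/(1+r)^2 + D_3/(1+r)^3 + D_4/(1+r)^4 + D_5/(1+r)^5 + TV/(1+r)^5
    = 11654.01070 + 12235.67255 + 12846.36565 + 13487.53898 + 14160.71383 + 174985.96380 = 239370.26551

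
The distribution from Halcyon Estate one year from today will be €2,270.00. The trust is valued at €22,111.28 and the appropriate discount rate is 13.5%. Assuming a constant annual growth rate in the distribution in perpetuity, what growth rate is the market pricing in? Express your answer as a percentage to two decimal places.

P = D₁/(r−g) ⇒ g = r − D₁/P = 0.135 − €2,270.00/€22,111.28 = 0.032337

3.23%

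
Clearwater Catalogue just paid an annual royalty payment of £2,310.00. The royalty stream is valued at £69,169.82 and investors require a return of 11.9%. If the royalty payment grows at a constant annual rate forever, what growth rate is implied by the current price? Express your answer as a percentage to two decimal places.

8.28%

P = D₀(1+g)/(r−g) ⇒ P(r−g) = D₀(1+g) ⇒ g(P+D₀) = P·r − D₀
g = (P·r − D₀)/(P + D₀) = (£69,169.82×0.119 − £2,310.00) / (£69,169.82 + £2,310.00) = 0.082837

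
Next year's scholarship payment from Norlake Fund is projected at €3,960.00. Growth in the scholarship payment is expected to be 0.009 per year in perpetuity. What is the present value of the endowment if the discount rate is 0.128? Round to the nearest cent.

€33277.31

Growing perpetuity: P = D₁ / (r − g) = €3,960.0000 / (0.128 − 0.009) = €33,277.31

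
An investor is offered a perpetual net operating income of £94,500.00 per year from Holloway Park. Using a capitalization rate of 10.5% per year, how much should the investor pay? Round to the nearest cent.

Level perpetuity: PV = C / r = £94,500.00 / 0.105 = £900,000.00

£900000.00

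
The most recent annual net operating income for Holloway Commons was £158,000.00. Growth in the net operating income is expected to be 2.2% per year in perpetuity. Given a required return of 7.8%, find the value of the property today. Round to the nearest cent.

£2883500.00

D₁ = D₀ × (1 + g) = £158,000.00 × 1.022 = £161,476.0000
Growing perpetuity: P = D₁ / (r − g) = £161,476.0000 / (0.078 − 0.022) = £2,883,500.00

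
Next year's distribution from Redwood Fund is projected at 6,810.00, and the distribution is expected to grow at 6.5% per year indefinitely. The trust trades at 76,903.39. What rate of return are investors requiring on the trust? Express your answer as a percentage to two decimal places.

P = D₁/(r − g) ⇒ r = D₁/P + g = 6,810.0000/76,903.39 + 0.065 = 0.088553 + 0.065 = 0.153553

15.36%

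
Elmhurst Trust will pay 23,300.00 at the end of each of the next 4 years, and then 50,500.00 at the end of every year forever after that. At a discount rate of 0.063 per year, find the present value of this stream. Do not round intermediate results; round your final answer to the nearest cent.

707980.30

PV of 4-year annuity: 23,300.00 × [1 − (1+0.063)^−4] / 0.063 = 80185.41359
Perpetuity value at year 4: 50,500.00 / 0.063 = 801587.30159
PV of perpetuity: 801587.30159 / (1+0.063)^4 = 627794.88158
Total PV = 80185.41359 + 627794.88158 = 707980.29517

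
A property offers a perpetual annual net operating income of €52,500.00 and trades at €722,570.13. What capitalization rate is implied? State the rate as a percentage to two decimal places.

P = C/r ⇒ r = C/P = €52,500.00/€722,570.13 = 0.072657

7.27%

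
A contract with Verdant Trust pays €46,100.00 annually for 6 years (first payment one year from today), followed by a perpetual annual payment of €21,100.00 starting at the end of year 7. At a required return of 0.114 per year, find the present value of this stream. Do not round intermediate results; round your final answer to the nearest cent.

€289643.54

PV of 6-year annuity: €46,100.00 × [1 − (1+0.114)^−6] / 0.114 = 192800.93898
Perpetuity value at year 6: €21,100.00 / 0.114 = 185087.71930
PV of perpetuity: 185087.71930 / (1+0.114)^6 = 96842.60406
Total PV = 192800.93898 + 96842.60406 = 289643.54304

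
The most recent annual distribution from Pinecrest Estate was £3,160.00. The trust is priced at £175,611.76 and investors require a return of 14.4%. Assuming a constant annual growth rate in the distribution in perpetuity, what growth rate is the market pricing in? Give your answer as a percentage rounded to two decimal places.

12.38%

P = D₀(1+g)/(r−g) ⇒ P(r−g) = D₀(1+g) ⇒ g(P+D₀) = P·r − D₀
g = (P·r − D₀)/(P + D₀) = (£175,611.76×0.144 − £3,160.00) / (£175,611.76 + £3,160.00) = 0.123778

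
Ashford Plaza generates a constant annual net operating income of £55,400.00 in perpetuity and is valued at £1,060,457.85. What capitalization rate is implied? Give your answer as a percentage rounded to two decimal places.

P = C/r ⇒ r = C/P = £55,400.00/£1,060,457.85 = 0.052242

5.22%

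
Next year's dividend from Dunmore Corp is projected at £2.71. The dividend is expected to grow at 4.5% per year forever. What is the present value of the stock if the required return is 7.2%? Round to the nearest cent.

£100.37

Growing perpetuity: P = D₁ / (r − g) = £2.7100 / (0.072 − 0.045) = £100.37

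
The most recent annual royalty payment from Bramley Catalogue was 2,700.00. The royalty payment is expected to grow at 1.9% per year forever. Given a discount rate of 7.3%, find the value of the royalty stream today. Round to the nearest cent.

50950.00

D₁ = D₀ × (1 + g) = 2,700.00 × 1.019 = 2,751.3000
Growing perpetuity: P = D₁ / (r − g) = 2,751.3000 / (0.073 − 0.019) = 50,950.00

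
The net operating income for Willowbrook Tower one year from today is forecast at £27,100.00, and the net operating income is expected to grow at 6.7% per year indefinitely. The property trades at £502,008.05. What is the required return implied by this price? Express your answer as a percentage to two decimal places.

P = D₁/(r − g) ⇒ r = D₁/P + g = £27,100.0000/£502,008.05 + 0.067 = 0.053983 + 0.067 = 0.120983

12.10%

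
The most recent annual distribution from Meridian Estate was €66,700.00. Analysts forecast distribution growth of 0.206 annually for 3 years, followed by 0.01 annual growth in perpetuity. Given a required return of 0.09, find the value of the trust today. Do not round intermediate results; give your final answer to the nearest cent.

D_1 = 80440.20000
D_2 = 97010.88120
D_3 = 116995.12273
Terminal value at year 3: TV = D_3×(1+g_2)/(r−g_2) = 118165.07395/0.08 = 1477063.42443
P_0 = D_1/(1+r)^1 + D_2/(1+r)^2 + D_3/(1+r)^3 + TV/(1+r)^3
    = 73798.34862 + 81652.11784 + 90341.70102 + 1140563.97535 = 1386356.14282

€1386356.14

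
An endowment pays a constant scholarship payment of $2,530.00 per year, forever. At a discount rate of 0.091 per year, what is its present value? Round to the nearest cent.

Level perpetuity: PV = C / r = $2,530.00 / 0.091 = $27,802.20

$27802.20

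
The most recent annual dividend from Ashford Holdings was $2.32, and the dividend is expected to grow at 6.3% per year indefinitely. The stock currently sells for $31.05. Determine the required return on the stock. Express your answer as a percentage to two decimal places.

14.24%

D₁ = $2.32 × 1.063 = $2.4662
P = D₁/(r − g) ⇒ r = D₁/P + g = $2.4662/$31.05 + 0.063 = 0.079425 + 0.063 = 0.142425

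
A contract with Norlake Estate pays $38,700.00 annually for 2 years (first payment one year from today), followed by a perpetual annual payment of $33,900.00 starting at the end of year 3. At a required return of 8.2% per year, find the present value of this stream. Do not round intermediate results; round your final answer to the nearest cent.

PV of 2-year annuity: $38,700.00 × [1 − (1+0.082)^−2] / 0.082 = 68823.56559
Perpetuity value at year 2: $33,900.00 / 0.082 = 413414.63415
PV of perpetuity: 413414.63415 / (1+0.082)^2 = 353127.32475
Total PV = 68823.56559 + 353127.32475 = 421950.89034

$421950.89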